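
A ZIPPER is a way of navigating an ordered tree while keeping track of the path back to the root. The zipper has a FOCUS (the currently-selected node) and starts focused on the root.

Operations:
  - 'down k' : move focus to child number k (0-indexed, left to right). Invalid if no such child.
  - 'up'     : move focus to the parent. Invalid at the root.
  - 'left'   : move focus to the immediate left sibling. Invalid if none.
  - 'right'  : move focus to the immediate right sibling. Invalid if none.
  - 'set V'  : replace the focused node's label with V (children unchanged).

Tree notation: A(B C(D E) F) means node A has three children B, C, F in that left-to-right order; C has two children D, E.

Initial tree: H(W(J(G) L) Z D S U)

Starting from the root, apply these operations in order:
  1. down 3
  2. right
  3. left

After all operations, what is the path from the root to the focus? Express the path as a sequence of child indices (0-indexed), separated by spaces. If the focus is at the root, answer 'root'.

Answer: 3

Derivation:
Step 1 (down 3): focus=S path=3 depth=1 children=[] left=['W', 'Z', 'D'] right=['U'] parent=H
Step 2 (right): focus=U path=4 depth=1 children=[] left=['W', 'Z', 'D', 'S'] right=[] parent=H
Step 3 (left): focus=S path=3 depth=1 children=[] left=['W', 'Z', 'D'] right=['U'] parent=H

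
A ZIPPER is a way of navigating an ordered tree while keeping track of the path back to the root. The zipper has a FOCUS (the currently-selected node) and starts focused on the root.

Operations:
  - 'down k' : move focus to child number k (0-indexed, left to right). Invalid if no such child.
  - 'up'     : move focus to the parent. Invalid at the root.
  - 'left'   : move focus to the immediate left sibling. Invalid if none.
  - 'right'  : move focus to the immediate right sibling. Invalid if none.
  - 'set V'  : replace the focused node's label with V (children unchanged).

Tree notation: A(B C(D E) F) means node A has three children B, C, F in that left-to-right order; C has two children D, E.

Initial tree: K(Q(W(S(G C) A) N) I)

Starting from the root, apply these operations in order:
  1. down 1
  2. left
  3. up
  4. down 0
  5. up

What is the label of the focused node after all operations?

Step 1 (down 1): focus=I path=1 depth=1 children=[] left=['Q'] right=[] parent=K
Step 2 (left): focus=Q path=0 depth=1 children=['W', 'N'] left=[] right=['I'] parent=K
Step 3 (up): focus=K path=root depth=0 children=['Q', 'I'] (at root)
Step 4 (down 0): focus=Q path=0 depth=1 children=['W', 'N'] left=[] right=['I'] parent=K
Step 5 (up): focus=K path=root depth=0 children=['Q', 'I'] (at root)

Answer: K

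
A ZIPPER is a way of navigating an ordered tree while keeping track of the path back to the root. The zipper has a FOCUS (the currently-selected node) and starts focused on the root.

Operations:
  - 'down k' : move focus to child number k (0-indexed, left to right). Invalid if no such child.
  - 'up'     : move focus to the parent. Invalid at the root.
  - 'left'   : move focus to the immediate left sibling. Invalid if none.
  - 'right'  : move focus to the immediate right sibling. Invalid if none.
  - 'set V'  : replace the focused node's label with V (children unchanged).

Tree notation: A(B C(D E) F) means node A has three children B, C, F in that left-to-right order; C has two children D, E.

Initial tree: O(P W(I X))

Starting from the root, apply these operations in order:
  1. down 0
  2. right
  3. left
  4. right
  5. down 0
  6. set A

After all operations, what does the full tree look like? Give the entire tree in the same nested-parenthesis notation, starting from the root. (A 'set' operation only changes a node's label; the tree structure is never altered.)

Step 1 (down 0): focus=P path=0 depth=1 children=[] left=[] right=['W'] parent=O
Step 2 (right): focus=W path=1 depth=1 children=['I', 'X'] left=['P'] right=[] parent=O
Step 3 (left): focus=P path=0 depth=1 children=[] left=[] right=['W'] parent=O
Step 4 (right): focus=W path=1 depth=1 children=['I', 'X'] left=['P'] right=[] parent=O
Step 5 (down 0): focus=I path=1/0 depth=2 children=[] left=[] right=['X'] parent=W
Step 6 (set A): focus=A path=1/0 depth=2 children=[] left=[] right=['X'] parent=W

Answer: O(P W(A X))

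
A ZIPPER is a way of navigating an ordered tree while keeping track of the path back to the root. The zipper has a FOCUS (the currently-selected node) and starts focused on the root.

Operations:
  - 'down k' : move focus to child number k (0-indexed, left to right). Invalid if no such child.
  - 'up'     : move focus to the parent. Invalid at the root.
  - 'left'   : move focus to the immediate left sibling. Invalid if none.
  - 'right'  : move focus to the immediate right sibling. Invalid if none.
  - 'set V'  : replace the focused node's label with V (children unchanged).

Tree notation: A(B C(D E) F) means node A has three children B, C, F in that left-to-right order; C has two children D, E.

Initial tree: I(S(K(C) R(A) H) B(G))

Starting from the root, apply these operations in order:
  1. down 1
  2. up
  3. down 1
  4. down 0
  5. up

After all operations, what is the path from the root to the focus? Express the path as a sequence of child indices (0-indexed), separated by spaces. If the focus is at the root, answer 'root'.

Answer: 1

Derivation:
Step 1 (down 1): focus=B path=1 depth=1 children=['G'] left=['S'] right=[] parent=I
Step 2 (up): focus=I path=root depth=0 children=['S', 'B'] (at root)
Step 3 (down 1): focus=B path=1 depth=1 children=['G'] left=['S'] right=[] parent=I
Step 4 (down 0): focus=G path=1/0 depth=2 children=[] left=[] right=[] parent=B
Step 5 (up): focus=B path=1 depth=1 children=['G'] left=['S'] right=[] parent=I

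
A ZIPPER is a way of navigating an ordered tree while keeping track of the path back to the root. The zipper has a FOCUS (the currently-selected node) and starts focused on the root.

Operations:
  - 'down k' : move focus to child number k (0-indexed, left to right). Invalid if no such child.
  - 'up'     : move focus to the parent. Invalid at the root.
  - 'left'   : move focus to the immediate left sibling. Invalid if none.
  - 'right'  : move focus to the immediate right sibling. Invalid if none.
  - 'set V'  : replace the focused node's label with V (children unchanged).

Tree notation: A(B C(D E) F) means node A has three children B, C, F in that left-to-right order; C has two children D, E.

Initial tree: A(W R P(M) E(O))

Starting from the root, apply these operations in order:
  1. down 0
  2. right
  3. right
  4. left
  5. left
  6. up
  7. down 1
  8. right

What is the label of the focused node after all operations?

Answer: P

Derivation:
Step 1 (down 0): focus=W path=0 depth=1 children=[] left=[] right=['R', 'P', 'E'] parent=A
Step 2 (right): focus=R path=1 depth=1 children=[] left=['W'] right=['P', 'E'] parent=A
Step 3 (right): focus=P path=2 depth=1 children=['M'] left=['W', 'R'] right=['E'] parent=A
Step 4 (left): focus=R path=1 depth=1 children=[] left=['W'] right=['P', 'E'] parent=A
Step 5 (left): focus=W path=0 depth=1 children=[] left=[] right=['R', 'P', 'E'] parent=A
Step 6 (up): focus=A path=root depth=0 children=['W', 'R', 'P', 'E'] (at root)
Step 7 (down 1): focus=R path=1 depth=1 children=[] left=['W'] right=['P', 'E'] parent=A
Step 8 (right): focus=P path=2 depth=1 children=['M'] left=['W', 'R'] right=['E'] parent=A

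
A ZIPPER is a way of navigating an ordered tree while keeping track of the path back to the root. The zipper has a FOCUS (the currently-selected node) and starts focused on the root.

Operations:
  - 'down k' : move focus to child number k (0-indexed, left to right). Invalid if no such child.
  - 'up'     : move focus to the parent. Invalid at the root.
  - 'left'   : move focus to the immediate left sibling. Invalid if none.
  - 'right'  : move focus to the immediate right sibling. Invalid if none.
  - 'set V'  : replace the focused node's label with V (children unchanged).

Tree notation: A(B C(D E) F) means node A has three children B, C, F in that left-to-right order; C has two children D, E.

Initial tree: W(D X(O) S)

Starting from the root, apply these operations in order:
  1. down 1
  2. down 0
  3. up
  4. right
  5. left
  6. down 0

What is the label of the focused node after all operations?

Step 1 (down 1): focus=X path=1 depth=1 children=['O'] left=['D'] right=['S'] parent=W
Step 2 (down 0): focus=O path=1/0 depth=2 children=[] left=[] right=[] parent=X
Step 3 (up): focus=X path=1 depth=1 children=['O'] left=['D'] right=['S'] parent=W
Step 4 (right): focus=S path=2 depth=1 children=[] left=['D', 'X'] right=[] parent=W
Step 5 (left): focus=X path=1 depth=1 children=['O'] left=['D'] right=['S'] parent=W
Step 6 (down 0): focus=O path=1/0 depth=2 children=[] left=[] right=[] parent=X

Answer: O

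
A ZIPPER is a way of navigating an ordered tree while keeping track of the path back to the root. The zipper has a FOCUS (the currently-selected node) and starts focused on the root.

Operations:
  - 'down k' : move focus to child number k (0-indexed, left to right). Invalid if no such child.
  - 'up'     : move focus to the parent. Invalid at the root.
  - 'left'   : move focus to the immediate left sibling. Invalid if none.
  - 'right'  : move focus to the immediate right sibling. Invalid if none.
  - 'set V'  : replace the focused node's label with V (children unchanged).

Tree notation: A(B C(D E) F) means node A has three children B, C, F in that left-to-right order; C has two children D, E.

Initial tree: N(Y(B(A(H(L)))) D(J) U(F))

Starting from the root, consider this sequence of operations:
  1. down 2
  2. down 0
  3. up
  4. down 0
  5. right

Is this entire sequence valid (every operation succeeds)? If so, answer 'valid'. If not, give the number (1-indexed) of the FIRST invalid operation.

Answer: 5

Derivation:
Step 1 (down 2): focus=U path=2 depth=1 children=['F'] left=['Y', 'D'] right=[] parent=N
Step 2 (down 0): focus=F path=2/0 depth=2 children=[] left=[] right=[] parent=U
Step 3 (up): focus=U path=2 depth=1 children=['F'] left=['Y', 'D'] right=[] parent=N
Step 4 (down 0): focus=F path=2/0 depth=2 children=[] left=[] right=[] parent=U
Step 5 (right): INVALID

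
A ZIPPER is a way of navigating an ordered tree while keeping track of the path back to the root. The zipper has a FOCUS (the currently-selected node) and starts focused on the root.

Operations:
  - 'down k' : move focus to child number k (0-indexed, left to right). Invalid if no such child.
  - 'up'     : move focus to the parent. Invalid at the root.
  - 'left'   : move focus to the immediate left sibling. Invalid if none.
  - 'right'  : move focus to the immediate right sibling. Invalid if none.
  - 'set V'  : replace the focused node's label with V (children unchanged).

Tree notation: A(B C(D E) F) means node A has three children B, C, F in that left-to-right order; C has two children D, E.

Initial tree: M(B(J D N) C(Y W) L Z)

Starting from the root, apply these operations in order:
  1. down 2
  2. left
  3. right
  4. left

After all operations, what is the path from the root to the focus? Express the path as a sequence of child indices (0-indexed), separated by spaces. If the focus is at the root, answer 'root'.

Answer: 1

Derivation:
Step 1 (down 2): focus=L path=2 depth=1 children=[] left=['B', 'C'] right=['Z'] parent=M
Step 2 (left): focus=C path=1 depth=1 children=['Y', 'W'] left=['B'] right=['L', 'Z'] parent=M
Step 3 (right): focus=L path=2 depth=1 children=[] left=['B', 'C'] right=['Z'] parent=M
Step 4 (left): focus=C path=1 depth=1 children=['Y', 'W'] left=['B'] right=['L', 'Z'] parent=M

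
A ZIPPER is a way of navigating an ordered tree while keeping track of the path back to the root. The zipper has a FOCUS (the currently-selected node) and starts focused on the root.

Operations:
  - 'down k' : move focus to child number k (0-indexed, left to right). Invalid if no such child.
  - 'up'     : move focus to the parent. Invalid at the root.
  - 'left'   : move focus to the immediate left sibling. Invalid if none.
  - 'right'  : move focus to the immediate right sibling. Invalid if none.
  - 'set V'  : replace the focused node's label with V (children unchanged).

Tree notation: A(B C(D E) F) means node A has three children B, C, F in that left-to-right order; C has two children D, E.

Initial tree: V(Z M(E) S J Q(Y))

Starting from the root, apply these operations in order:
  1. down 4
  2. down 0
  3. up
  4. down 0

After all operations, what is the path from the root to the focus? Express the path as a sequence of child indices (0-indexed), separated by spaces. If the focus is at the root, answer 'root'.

Step 1 (down 4): focus=Q path=4 depth=1 children=['Y'] left=['Z', 'M', 'S', 'J'] right=[] parent=V
Step 2 (down 0): focus=Y path=4/0 depth=2 children=[] left=[] right=[] parent=Q
Step 3 (up): focus=Q path=4 depth=1 children=['Y'] left=['Z', 'M', 'S', 'J'] right=[] parent=V
Step 4 (down 0): focus=Y path=4/0 depth=2 children=[] left=[] right=[] parent=Q

Answer: 4 0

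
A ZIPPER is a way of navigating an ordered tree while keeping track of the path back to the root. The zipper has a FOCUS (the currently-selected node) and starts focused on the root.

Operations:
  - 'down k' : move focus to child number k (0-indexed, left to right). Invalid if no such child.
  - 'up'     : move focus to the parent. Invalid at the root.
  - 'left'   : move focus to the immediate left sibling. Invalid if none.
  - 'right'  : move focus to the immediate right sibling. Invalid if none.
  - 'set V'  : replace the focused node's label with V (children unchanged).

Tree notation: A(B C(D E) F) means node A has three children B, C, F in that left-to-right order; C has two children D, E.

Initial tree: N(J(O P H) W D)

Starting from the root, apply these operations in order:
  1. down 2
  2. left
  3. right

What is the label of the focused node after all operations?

Answer: D

Derivation:
Step 1 (down 2): focus=D path=2 depth=1 children=[] left=['J', 'W'] right=[] parent=N
Step 2 (left): focus=W path=1 depth=1 children=[] left=['J'] right=['D'] parent=N
Step 3 (right): focus=D path=2 depth=1 children=[] left=['J', 'W'] right=[] parent=N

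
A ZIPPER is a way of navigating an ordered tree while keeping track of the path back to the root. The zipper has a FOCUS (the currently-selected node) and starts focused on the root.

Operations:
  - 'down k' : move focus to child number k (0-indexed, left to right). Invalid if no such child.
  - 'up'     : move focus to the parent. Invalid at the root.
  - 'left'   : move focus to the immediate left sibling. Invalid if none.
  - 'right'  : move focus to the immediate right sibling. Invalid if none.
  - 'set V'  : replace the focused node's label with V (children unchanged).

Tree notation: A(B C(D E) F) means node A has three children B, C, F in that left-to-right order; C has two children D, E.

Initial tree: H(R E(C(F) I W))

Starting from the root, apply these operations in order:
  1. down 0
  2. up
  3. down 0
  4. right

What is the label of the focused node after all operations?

Answer: E

Derivation:
Step 1 (down 0): focus=R path=0 depth=1 children=[] left=[] right=['E'] parent=H
Step 2 (up): focus=H path=root depth=0 children=['R', 'E'] (at root)
Step 3 (down 0): focus=R path=0 depth=1 children=[] left=[] right=['E'] parent=H
Step 4 (right): focus=E path=1 depth=1 children=['C', 'I', 'W'] left=['R'] right=[] parent=H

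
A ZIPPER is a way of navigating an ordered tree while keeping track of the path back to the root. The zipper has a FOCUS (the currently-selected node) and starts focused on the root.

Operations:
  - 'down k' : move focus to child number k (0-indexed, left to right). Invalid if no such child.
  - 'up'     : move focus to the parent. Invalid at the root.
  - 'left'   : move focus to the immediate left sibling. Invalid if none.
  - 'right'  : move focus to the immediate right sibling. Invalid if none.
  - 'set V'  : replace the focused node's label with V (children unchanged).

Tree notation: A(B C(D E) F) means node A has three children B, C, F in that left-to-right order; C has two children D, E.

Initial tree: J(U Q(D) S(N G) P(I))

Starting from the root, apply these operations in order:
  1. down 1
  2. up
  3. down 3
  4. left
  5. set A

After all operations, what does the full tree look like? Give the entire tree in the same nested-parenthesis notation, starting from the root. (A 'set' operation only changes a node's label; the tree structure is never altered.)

Answer: J(U Q(D) A(N G) P(I))

Derivation:
Step 1 (down 1): focus=Q path=1 depth=1 children=['D'] left=['U'] right=['S', 'P'] parent=J
Step 2 (up): focus=J path=root depth=0 children=['U', 'Q', 'S', 'P'] (at root)
Step 3 (down 3): focus=P path=3 depth=1 children=['I'] left=['U', 'Q', 'S'] right=[] parent=J
Step 4 (left): focus=S path=2 depth=1 children=['N', 'G'] left=['U', 'Q'] right=['P'] parent=J
Step 5 (set A): focus=A path=2 depth=1 children=['N', 'G'] left=['U', 'Q'] right=['P'] parent=J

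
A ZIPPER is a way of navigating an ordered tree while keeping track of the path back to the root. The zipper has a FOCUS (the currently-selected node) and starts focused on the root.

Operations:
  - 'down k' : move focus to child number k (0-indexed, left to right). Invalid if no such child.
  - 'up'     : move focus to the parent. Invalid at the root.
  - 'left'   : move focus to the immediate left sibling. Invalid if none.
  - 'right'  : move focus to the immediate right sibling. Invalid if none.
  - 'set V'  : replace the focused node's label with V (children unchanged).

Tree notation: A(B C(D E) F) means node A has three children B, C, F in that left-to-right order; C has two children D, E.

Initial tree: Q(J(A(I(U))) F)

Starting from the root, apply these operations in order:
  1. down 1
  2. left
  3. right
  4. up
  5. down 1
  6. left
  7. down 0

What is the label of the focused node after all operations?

Step 1 (down 1): focus=F path=1 depth=1 children=[] left=['J'] right=[] parent=Q
Step 2 (left): focus=J path=0 depth=1 children=['A'] left=[] right=['F'] parent=Q
Step 3 (right): focus=F path=1 depth=1 children=[] left=['J'] right=[] parent=Q
Step 4 (up): focus=Q path=root depth=0 children=['J', 'F'] (at root)
Step 5 (down 1): focus=F path=1 depth=1 children=[] left=['J'] right=[] parent=Q
Step 6 (left): focus=J path=0 depth=1 children=['A'] left=[] right=['F'] parent=Q
Step 7 (down 0): focus=A path=0/0 depth=2 children=['I'] left=[] right=[] parent=J

Answer: A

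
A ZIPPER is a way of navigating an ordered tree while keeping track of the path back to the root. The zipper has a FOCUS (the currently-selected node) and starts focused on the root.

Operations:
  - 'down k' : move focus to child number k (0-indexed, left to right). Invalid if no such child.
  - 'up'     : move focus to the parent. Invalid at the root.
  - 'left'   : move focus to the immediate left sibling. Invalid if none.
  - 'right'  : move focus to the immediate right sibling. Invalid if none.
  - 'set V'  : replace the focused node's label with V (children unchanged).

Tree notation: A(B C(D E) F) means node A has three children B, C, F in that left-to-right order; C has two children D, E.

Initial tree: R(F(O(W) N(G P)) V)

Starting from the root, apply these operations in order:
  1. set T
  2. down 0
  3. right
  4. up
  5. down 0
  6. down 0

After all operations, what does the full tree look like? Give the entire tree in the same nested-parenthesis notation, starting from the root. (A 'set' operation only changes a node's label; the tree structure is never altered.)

Step 1 (set T): focus=T path=root depth=0 children=['F', 'V'] (at root)
Step 2 (down 0): focus=F path=0 depth=1 children=['O', 'N'] left=[] right=['V'] parent=T
Step 3 (right): focus=V path=1 depth=1 children=[] left=['F'] right=[] parent=T
Step 4 (up): focus=T path=root depth=0 children=['F', 'V'] (at root)
Step 5 (down 0): focus=F path=0 depth=1 children=['O', 'N'] left=[] right=['V'] parent=T
Step 6 (down 0): focus=O path=0/0 depth=2 children=['W'] left=[] right=['N'] parent=F

Answer: T(F(O(W) N(G P)) V)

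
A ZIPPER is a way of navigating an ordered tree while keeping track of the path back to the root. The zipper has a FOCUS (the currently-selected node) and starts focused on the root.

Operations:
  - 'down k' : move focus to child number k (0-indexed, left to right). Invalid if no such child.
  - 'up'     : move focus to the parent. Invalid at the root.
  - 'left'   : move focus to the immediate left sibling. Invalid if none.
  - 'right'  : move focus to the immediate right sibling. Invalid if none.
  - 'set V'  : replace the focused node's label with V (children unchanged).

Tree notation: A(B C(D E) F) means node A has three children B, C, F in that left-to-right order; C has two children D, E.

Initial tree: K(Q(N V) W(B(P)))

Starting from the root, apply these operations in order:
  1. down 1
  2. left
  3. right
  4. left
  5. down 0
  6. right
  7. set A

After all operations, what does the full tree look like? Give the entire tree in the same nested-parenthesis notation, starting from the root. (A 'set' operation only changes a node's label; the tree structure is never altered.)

Answer: K(Q(N A) W(B(P)))

Derivation:
Step 1 (down 1): focus=W path=1 depth=1 children=['B'] left=['Q'] right=[] parent=K
Step 2 (left): focus=Q path=0 depth=1 children=['N', 'V'] left=[] right=['W'] parent=K
Step 3 (right): focus=W path=1 depth=1 children=['B'] left=['Q'] right=[] parent=K
Step 4 (left): focus=Q path=0 depth=1 children=['N', 'V'] left=[] right=['W'] parent=K
Step 5 (down 0): focus=N path=0/0 depth=2 children=[] left=[] right=['V'] parent=Q
Step 6 (right): focus=V path=0/1 depth=2 children=[] left=['N'] right=[] parent=Q
Step 7 (set A): focus=A path=0/1 depth=2 children=[] left=['N'] right=[] parent=Q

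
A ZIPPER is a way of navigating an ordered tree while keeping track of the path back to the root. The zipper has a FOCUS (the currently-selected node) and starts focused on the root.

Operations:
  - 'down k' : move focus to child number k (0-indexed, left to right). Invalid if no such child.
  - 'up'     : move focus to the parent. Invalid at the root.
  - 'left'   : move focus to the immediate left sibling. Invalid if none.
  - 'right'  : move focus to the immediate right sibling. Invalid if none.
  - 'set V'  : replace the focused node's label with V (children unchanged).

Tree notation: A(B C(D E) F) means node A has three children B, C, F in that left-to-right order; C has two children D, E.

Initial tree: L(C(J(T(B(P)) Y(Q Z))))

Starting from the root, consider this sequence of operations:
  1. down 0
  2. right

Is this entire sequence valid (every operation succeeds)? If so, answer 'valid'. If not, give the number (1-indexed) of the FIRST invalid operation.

Answer: 2

Derivation:
Step 1 (down 0): focus=C path=0 depth=1 children=['J'] left=[] right=[] parent=L
Step 2 (right): INVALID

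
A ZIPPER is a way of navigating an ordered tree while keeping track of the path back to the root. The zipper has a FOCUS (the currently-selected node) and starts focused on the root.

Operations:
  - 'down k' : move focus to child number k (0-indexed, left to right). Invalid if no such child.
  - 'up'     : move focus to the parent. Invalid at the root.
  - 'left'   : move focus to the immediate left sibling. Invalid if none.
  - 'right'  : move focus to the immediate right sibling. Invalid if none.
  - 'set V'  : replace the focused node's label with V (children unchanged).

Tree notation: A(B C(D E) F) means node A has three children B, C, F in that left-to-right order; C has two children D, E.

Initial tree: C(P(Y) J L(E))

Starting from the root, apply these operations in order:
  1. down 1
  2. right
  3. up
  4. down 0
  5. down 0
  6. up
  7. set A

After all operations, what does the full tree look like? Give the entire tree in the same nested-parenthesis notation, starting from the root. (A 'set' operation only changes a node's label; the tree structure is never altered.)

Answer: C(A(Y) J L(E))

Derivation:
Step 1 (down 1): focus=J path=1 depth=1 children=[] left=['P'] right=['L'] parent=C
Step 2 (right): focus=L path=2 depth=1 children=['E'] left=['P', 'J'] right=[] parent=C
Step 3 (up): focus=C path=root depth=0 children=['P', 'J', 'L'] (at root)
Step 4 (down 0): focus=P path=0 depth=1 children=['Y'] left=[] right=['J', 'L'] parent=C
Step 5 (down 0): focus=Y path=0/0 depth=2 children=[] left=[] right=[] parent=P
Step 6 (up): focus=P path=0 depth=1 children=['Y'] left=[] right=['J', 'L'] parent=C
Step 7 (set A): focus=A path=0 depth=1 children=['Y'] left=[] right=['J', 'L'] parent=C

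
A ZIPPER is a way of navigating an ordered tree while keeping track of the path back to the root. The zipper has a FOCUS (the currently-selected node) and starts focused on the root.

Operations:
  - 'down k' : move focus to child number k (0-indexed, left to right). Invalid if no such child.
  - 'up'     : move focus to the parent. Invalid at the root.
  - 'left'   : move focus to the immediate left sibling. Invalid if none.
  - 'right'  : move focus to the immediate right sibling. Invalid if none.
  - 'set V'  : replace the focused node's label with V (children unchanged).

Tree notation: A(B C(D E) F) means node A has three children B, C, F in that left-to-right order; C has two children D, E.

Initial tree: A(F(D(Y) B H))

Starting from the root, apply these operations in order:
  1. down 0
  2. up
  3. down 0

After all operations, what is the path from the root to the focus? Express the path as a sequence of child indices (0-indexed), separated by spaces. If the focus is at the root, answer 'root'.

Answer: 0

Derivation:
Step 1 (down 0): focus=F path=0 depth=1 children=['D', 'B', 'H'] left=[] right=[] parent=A
Step 2 (up): focus=A path=root depth=0 children=['F'] (at root)
Step 3 (down 0): focus=F path=0 depth=1 children=['D', 'B', 'H'] left=[] right=[] parent=A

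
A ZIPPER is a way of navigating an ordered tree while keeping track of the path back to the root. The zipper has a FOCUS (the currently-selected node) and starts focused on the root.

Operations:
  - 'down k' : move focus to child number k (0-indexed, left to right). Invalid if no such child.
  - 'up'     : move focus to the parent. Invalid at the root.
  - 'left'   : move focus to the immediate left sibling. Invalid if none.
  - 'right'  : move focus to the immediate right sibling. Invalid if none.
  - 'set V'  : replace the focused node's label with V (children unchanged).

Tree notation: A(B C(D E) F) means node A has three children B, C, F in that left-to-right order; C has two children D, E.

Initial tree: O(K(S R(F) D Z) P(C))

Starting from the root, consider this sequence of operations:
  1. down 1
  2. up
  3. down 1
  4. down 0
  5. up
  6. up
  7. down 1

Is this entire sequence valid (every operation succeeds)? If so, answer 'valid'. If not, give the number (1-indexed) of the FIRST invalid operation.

Answer: valid

Derivation:
Step 1 (down 1): focus=P path=1 depth=1 children=['C'] left=['K'] right=[] parent=O
Step 2 (up): focus=O path=root depth=0 children=['K', 'P'] (at root)
Step 3 (down 1): focus=P path=1 depth=1 children=['C'] left=['K'] right=[] parent=O
Step 4 (down 0): focus=C path=1/0 depth=2 children=[] left=[] right=[] parent=P
Step 5 (up): focus=P path=1 depth=1 children=['C'] left=['K'] right=[] parent=O
Step 6 (up): focus=O path=root depth=0 children=['K', 'P'] (at root)
Step 7 (down 1): focus=P path=1 depth=1 children=['C'] left=['K'] right=[] parent=O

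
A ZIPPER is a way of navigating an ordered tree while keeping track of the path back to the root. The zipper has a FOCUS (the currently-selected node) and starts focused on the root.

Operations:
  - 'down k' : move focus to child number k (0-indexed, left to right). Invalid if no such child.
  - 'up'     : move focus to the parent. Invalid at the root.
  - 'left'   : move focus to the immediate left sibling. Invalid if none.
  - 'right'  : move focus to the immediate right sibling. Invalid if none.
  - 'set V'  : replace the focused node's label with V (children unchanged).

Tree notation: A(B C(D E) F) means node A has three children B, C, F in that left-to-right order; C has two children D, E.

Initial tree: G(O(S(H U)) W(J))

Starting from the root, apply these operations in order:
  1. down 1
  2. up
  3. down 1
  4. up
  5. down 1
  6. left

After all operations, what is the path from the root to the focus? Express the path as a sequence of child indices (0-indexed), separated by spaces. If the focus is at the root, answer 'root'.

Step 1 (down 1): focus=W path=1 depth=1 children=['J'] left=['O'] right=[] parent=G
Step 2 (up): focus=G path=root depth=0 children=['O', 'W'] (at root)
Step 3 (down 1): focus=W path=1 depth=1 children=['J'] left=['O'] right=[] parent=G
Step 4 (up): focus=G path=root depth=0 children=['O', 'W'] (at root)
Step 5 (down 1): focus=W path=1 depth=1 children=['J'] left=['O'] right=[] parent=G
Step 6 (left): focus=O path=0 depth=1 children=['S'] left=[] right=['W'] parent=G

Answer: 0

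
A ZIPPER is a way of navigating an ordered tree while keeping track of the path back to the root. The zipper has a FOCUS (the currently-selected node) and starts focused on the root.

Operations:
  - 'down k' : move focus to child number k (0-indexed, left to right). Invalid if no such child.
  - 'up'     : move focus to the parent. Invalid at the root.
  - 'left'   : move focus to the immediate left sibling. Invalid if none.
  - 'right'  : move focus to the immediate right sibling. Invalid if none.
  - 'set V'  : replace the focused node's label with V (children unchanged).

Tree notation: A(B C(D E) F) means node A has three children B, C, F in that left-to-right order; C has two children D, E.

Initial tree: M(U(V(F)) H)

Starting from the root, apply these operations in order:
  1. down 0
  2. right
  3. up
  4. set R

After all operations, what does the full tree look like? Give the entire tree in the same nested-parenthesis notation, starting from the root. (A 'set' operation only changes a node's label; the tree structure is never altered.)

Answer: R(U(V(F)) H)

Derivation:
Step 1 (down 0): focus=U path=0 depth=1 children=['V'] left=[] right=['H'] parent=M
Step 2 (right): focus=H path=1 depth=1 children=[] left=['U'] right=[] parent=M
Step 3 (up): focus=M path=root depth=0 children=['U', 'H'] (at root)
Step 4 (set R): focus=R path=root depth=0 children=['U', 'H'] (at root)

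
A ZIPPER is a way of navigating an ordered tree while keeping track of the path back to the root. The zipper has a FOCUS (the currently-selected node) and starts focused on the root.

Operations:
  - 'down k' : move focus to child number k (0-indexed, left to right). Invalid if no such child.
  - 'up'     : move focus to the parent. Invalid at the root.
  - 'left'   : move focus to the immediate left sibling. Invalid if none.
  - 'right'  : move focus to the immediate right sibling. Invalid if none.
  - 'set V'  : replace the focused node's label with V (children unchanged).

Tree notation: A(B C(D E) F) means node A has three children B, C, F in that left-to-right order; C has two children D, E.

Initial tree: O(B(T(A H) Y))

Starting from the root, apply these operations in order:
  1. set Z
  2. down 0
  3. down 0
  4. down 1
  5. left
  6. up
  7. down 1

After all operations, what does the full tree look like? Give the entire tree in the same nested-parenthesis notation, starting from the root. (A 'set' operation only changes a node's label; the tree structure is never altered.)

Answer: Z(B(T(A H) Y))

Derivation:
Step 1 (set Z): focus=Z path=root depth=0 children=['B'] (at root)
Step 2 (down 0): focus=B path=0 depth=1 children=['T', 'Y'] left=[] right=[] parent=Z
Step 3 (down 0): focus=T path=0/0 depth=2 children=['A', 'H'] left=[] right=['Y'] parent=B
Step 4 (down 1): focus=H path=0/0/1 depth=3 children=[] left=['A'] right=[] parent=T
Step 5 (left): focus=A path=0/0/0 depth=3 children=[] left=[] right=['H'] parent=T
Step 6 (up): focus=T path=0/0 depth=2 children=['A', 'H'] left=[] right=['Y'] parent=B
Step 7 (down 1): focus=H path=0/0/1 depth=3 children=[] left=['A'] right=[] parent=T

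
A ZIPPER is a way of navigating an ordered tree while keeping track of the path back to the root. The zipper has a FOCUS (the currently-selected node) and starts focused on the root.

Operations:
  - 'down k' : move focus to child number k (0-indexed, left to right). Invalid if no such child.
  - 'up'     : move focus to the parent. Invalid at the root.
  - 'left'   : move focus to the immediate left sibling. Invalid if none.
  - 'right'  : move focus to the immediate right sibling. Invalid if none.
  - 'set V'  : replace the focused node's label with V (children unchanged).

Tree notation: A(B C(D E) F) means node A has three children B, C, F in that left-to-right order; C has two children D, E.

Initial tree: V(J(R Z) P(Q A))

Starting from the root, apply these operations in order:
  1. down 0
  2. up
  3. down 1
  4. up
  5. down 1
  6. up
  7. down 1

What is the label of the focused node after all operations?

Answer: P

Derivation:
Step 1 (down 0): focus=J path=0 depth=1 children=['R', 'Z'] left=[] right=['P'] parent=V
Step 2 (up): focus=V path=root depth=0 children=['J', 'P'] (at root)
Step 3 (down 1): focus=P path=1 depth=1 children=['Q', 'A'] left=['J'] right=[] parent=V
Step 4 (up): focus=V path=root depth=0 children=['J', 'P'] (at root)
Step 5 (down 1): focus=P path=1 depth=1 children=['Q', 'A'] left=['J'] right=[] parent=V
Step 6 (up): focus=V path=root depth=0 children=['J', 'P'] (at root)
Step 7 (down 1): focus=P path=1 depth=1 children=['Q', 'A'] left=['J'] right=[] parent=V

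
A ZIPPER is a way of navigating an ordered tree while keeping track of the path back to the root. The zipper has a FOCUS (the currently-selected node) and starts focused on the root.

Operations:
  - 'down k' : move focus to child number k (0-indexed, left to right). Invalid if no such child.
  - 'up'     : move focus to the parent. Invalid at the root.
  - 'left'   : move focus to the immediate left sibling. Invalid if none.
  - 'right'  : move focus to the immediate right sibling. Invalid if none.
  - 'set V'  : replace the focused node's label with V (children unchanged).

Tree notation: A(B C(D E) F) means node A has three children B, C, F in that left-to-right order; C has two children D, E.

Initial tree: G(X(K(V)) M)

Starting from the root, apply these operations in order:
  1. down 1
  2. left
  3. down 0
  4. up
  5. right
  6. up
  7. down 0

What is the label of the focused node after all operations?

Answer: X

Derivation:
Step 1 (down 1): focus=M path=1 depth=1 children=[] left=['X'] right=[] parent=G
Step 2 (left): focus=X path=0 depth=1 children=['K'] left=[] right=['M'] parent=G
Step 3 (down 0): focus=K path=0/0 depth=2 children=['V'] left=[] right=[] parent=X
Step 4 (up): focus=X path=0 depth=1 children=['K'] left=[] right=['M'] parent=G
Step 5 (right): focus=M path=1 depth=1 children=[] left=['X'] right=[] parent=G
Step 6 (up): focus=G path=root depth=0 children=['X', 'M'] (at root)
Step 7 (down 0): focus=X path=0 depth=1 children=['K'] left=[] right=['M'] parent=G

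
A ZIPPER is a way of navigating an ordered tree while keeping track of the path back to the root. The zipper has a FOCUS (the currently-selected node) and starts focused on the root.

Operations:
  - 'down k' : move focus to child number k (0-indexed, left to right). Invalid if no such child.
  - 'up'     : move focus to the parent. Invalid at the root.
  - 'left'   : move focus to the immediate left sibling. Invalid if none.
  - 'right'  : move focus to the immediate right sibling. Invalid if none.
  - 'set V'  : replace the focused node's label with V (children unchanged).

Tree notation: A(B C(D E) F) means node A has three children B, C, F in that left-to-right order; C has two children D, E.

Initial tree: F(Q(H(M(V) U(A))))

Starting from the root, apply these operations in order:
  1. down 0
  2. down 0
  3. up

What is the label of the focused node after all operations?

Step 1 (down 0): focus=Q path=0 depth=1 children=['H'] left=[] right=[] parent=F
Step 2 (down 0): focus=H path=0/0 depth=2 children=['M', 'U'] left=[] right=[] parent=Q
Step 3 (up): focus=Q path=0 depth=1 children=['H'] left=[] right=[] parent=F

Answer: Q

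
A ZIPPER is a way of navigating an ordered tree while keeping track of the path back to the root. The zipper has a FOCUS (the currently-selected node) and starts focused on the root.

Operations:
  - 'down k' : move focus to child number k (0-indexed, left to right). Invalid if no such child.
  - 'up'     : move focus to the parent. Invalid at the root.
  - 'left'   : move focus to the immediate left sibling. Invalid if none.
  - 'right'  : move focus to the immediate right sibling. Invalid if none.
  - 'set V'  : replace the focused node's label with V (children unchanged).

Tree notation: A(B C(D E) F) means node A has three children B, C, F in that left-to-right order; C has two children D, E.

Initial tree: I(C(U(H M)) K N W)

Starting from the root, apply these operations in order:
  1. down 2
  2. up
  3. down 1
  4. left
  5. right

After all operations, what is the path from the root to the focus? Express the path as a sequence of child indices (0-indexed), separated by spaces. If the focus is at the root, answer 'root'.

Answer: 1

Derivation:
Step 1 (down 2): focus=N path=2 depth=1 children=[] left=['C', 'K'] right=['W'] parent=I
Step 2 (up): focus=I path=root depth=0 children=['C', 'K', 'N', 'W'] (at root)
Step 3 (down 1): focus=K path=1 depth=1 children=[] left=['C'] right=['N', 'W'] parent=I
Step 4 (left): focus=C path=0 depth=1 children=['U'] left=[] right=['K', 'N', 'W'] parent=I
Step 5 (right): focus=K path=1 depth=1 children=[] left=['C'] right=['N', 'W'] parent=I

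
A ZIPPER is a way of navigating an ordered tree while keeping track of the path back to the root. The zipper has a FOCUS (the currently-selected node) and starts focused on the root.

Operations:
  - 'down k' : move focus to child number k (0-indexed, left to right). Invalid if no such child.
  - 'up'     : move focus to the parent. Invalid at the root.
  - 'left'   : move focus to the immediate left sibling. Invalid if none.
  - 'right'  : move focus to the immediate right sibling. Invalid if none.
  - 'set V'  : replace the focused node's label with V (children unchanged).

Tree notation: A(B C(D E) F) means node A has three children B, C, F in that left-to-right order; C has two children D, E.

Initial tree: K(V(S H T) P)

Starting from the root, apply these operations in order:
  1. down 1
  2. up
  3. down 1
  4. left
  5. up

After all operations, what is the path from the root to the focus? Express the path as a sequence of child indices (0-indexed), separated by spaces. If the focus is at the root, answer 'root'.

Step 1 (down 1): focus=P path=1 depth=1 children=[] left=['V'] right=[] parent=K
Step 2 (up): focus=K path=root depth=0 children=['V', 'P'] (at root)
Step 3 (down 1): focus=P path=1 depth=1 children=[] left=['V'] right=[] parent=K
Step 4 (left): focus=V path=0 depth=1 children=['S', 'H', 'T'] left=[] right=['P'] parent=K
Step 5 (up): focus=K path=root depth=0 children=['V', 'P'] (at root)

Answer: root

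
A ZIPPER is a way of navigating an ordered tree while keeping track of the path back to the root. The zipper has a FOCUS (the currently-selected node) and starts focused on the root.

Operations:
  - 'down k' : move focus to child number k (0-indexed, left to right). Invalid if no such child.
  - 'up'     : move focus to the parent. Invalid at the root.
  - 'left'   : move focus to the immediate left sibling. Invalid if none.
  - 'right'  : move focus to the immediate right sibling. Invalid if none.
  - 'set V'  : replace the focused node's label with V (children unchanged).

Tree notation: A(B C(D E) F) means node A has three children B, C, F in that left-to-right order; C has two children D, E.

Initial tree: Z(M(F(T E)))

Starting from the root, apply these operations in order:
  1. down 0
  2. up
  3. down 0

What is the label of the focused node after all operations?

Step 1 (down 0): focus=M path=0 depth=1 children=['F'] left=[] right=[] parent=Z
Step 2 (up): focus=Z path=root depth=0 children=['M'] (at root)
Step 3 (down 0): focus=M path=0 depth=1 children=['F'] left=[] right=[] parent=Z

Answer: M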